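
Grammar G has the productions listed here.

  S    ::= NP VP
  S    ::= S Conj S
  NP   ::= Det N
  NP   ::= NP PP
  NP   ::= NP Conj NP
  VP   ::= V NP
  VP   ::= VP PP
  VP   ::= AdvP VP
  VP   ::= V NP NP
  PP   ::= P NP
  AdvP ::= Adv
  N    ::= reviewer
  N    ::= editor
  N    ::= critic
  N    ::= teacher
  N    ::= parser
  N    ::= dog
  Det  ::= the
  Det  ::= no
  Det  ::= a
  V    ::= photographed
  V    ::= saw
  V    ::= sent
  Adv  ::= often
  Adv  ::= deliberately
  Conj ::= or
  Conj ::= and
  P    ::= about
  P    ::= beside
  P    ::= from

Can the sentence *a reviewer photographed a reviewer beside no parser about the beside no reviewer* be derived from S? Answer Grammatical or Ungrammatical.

Ungrammatical

A Det word can never sit immediately before a P word in any string this grammar generates, so the substring 'the beside' rules out a derivation.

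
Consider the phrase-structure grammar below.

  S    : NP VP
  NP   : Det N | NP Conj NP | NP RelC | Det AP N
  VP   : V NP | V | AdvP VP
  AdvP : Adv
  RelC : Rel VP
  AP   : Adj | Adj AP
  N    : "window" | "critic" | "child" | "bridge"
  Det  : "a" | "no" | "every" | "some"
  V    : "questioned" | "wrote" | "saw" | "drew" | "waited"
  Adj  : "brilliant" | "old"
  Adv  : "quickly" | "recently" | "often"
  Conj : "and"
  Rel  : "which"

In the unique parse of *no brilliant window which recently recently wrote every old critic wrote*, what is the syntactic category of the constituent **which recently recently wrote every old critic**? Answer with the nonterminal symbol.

S
  NP
    NP
      Det: no
      AP
        Adj: brilliant
      N: window
    RelC
      Rel: which
      VP
        AdvP
          Adv: recently
        VP
          AdvP
            Adv: recently
          VP
            V: wrote
            NP
              Det: every
              AP
                Adj: old
              N: critic
  VP
    V: wrote
The span 'which recently recently wrote every old critic' is the RelC node built by RelC → Rel VP.

RelC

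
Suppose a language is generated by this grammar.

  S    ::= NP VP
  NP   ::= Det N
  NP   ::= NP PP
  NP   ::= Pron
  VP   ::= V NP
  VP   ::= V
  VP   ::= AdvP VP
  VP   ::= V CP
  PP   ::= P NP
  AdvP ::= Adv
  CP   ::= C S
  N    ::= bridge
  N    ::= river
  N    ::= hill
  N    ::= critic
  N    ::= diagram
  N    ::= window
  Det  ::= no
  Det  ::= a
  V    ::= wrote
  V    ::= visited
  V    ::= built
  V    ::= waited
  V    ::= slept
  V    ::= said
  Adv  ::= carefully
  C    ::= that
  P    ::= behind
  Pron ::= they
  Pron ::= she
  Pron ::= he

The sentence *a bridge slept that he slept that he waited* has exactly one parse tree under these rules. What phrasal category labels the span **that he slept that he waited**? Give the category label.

S
  NP
    Det: a
    N: bridge
  VP
    V: slept
    CP
      C: that
      S
        NP
          Pron: he
        VP
          V: slept
          CP
            C: that
            S
              NP
                Pron: he
              VP
                V: waited
The span 'that he slept that he waited' is the CP node built by CP → C S.

CP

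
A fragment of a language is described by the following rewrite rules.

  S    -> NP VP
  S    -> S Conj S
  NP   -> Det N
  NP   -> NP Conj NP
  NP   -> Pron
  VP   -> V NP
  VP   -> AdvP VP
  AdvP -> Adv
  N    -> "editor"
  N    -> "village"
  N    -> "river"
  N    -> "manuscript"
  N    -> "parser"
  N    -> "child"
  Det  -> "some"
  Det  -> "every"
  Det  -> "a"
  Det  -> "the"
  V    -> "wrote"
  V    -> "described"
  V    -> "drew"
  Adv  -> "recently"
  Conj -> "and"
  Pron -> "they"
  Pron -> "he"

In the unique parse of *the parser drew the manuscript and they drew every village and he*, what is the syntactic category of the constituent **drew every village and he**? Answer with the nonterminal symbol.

VP

S
  S
    NP
      Det: the
      N: parser
    VP
      V: drew
      NP
        Det: the
        N: manuscript
  Conj: and
  S
    NP
      Pron: they
    VP
      V: drew
      NP
        NP
          Det: every
          N: village
        Conj: and
        NP
          Pron: he
The span 'drew every village and he' is the VP node built by VP → V NP.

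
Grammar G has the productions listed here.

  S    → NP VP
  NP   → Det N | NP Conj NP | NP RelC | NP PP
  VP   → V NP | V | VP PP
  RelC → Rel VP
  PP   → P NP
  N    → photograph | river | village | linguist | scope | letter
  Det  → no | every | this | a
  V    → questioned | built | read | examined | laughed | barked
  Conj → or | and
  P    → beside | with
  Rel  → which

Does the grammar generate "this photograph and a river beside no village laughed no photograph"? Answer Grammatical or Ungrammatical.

Grammatical

S
  NP
    NP
      Det: this
      N: photograph
    Conj: and
    NP
      NP
        Det: a
        N: river
      PP
        P: beside
        NP
          Det: no
          N: village
  VP
    V: laughed
    NP
      Det: no
      N: photograph
The bracketing above is licensed at every node by one of the given productions, with S at the root.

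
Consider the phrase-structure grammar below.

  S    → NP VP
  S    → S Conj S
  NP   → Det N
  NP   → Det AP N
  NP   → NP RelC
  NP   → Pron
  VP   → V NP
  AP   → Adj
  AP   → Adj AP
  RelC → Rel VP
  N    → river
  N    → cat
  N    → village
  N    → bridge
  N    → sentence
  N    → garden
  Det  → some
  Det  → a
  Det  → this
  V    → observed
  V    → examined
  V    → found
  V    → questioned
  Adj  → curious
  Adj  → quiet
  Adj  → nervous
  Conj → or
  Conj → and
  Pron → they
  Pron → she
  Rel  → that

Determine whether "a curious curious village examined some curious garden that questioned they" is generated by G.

Grammatical

S
  NP
    Det: a
    AP
      Adj: curious
      AP
        Adj: curious
    N: village
  VP
    V: examined
    NP
      NP
        Det: some
        AP
          Adj: curious
        N: garden
      RelC
        Rel: that
        VP
          V: questioned
          NP
            Pron: they
Every word is introduced by a lexical rule and the phrasal rules combine the resulting categories into a single S.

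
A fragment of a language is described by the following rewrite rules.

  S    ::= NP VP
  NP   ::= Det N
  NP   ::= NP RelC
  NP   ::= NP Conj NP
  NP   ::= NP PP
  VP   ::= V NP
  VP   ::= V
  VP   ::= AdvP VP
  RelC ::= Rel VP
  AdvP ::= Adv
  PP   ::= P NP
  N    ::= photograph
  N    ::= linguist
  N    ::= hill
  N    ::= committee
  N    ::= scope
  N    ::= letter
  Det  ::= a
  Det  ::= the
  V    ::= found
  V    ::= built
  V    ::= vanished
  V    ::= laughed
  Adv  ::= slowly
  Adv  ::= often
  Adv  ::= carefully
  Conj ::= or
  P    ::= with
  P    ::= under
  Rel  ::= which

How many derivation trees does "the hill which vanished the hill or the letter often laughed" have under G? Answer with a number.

The two bracketings:
[S [NP [NP [Det the] [N hill]] [RelC [Rel which] [VP [V vanished] [NP [NP [Det the] [N hill]] [Conj or] [NP [Det the] [N letter]]]]]] [VP [AdvP [Adv often]] [VP [V laughed]]]]
[S [NP [NP [NP [Det the] [N hill]] [RelC [Rel which] [VP [V vanished] [NP [Det the] [N hill]]]]] [Conj or] [NP [Det the] [N letter]]] [VP [AdvP [Adv often]] [VP [V laughed]]]]
The trees differ in how a recursive rule is bracketed over the same span.

2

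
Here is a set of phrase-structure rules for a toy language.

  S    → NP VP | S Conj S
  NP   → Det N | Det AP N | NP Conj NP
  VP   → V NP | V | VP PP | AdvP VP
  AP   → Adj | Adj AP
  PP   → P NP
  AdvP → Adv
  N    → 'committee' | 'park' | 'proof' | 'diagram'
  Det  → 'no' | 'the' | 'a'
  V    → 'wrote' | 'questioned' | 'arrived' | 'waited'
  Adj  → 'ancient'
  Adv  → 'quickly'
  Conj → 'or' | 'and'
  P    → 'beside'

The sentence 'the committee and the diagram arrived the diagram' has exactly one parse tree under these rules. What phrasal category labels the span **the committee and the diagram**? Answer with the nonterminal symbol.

S
  NP
    NP
      Det: the
      N: committee
    Conj: and
    NP
      Det: the
      N: diagram
  VP
    V: arrived
    NP
      Det: the
      N: diagram
The span 'the committee and the diagram' is the NP node built by NP → NP Conj NP.

NP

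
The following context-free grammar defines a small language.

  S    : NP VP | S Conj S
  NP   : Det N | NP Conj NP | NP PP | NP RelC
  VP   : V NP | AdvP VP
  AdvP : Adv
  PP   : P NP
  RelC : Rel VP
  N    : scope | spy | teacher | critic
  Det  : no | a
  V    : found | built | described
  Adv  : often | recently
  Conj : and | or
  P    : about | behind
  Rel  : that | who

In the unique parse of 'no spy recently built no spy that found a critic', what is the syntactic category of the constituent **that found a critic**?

RelC

[S [NP [Det no] [N spy]] [VP [AdvP [Adv recently]] [VP [V built] [NP [NP [Det no] [N spy]] [RelC [Rel that] [VP [V found] [NP [Det a] [N critic]]]]]]]]
The span 'that found a critic' is the RelC node built by RelC → Rel VP.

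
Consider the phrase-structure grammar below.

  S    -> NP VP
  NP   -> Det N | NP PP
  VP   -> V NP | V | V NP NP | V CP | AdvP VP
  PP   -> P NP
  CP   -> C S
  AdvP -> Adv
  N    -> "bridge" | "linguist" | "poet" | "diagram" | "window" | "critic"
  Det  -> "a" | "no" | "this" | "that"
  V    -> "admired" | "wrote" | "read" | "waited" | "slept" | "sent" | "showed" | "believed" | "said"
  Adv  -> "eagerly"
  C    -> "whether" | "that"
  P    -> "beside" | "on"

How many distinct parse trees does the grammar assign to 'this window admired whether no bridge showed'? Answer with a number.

1

[S [NP [Det this] [N window]] [VP [V admired] [CP [C whether] [S [NP [Det no] [N bridge]] [VP [V showed]]]]]]
No rule offers an alternative attachment or grouping for any span, so this is the only derivation.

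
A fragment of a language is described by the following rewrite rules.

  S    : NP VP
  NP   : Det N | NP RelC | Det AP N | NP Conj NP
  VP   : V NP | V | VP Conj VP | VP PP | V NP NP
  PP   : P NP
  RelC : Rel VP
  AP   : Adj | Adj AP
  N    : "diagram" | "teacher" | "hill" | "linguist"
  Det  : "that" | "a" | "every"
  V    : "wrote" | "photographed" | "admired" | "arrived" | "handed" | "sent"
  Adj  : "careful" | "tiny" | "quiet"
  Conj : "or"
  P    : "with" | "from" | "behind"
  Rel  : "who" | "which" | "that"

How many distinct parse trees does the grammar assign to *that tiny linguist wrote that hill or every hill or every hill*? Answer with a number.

2

The two bracketings:
[S [NP [Det that] [AP [Adj tiny]] [N linguist]] [VP [V wrote] [NP [NP [Det that] [N hill]] [Conj or] [NP [NP [Det every] [N hill]] [Conj or] [NP [Det every] [N hill]]]]]]
[S [NP [Det that] [AP [Adj tiny]] [N linguist]] [VP [V wrote] [NP [NP [NP [Det that] [N hill]] [Conj or] [NP [Det every] [N hill]]] [Conj or] [NP [Det every] [N hill]]]]]
The trees differ in how a recursive rule is bracketed over the same span.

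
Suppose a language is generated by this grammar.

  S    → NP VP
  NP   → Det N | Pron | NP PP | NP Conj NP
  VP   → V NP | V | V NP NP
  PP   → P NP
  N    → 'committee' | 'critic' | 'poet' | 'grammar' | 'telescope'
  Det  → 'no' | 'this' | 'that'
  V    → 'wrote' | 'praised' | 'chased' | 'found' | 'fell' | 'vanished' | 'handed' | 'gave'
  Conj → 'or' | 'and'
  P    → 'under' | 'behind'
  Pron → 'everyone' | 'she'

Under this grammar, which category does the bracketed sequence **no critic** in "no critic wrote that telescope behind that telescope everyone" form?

NP

S
  NP
    Det: no
    N: critic
  VP
    V: wrote
    NP
      NP
        Det: that
        N: telescope
      PP
        P: behind
        NP
          Det: that
          N: telescope
    NP
      Pron: everyone
The span 'no critic' is the NP node built by NP → Det N.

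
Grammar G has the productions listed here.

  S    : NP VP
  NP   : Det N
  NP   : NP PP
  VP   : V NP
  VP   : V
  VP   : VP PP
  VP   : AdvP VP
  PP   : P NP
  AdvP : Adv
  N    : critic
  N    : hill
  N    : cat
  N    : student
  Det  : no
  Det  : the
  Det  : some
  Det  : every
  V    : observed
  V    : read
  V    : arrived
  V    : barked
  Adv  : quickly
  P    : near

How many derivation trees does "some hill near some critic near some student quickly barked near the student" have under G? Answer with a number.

4

Two of the 4 distinct bracketings:
[S [NP [NP [Det some] [N hill]] [PP [P near] [NP [NP [Det some] [N critic]] [PP [P near] [NP [Det some] [N student]]]]]] [VP [VP [AdvP [Adv quickly]] [VP [V barked]]] [PP [P near] [NP [Det the] [N student]]]]]
[S [NP [NP [Det some] [N hill]] [PP [P near] [NP [NP [Det some] [N critic]] [PP [P near] [NP [Det some] [N student]]]]]] [VP [AdvP [Adv quickly]] [VP [VP [V barked]] [PP [P near] [NP [Det the] [N student]]]]]]
The trees differ in how a recursive rule is bracketed over the same span.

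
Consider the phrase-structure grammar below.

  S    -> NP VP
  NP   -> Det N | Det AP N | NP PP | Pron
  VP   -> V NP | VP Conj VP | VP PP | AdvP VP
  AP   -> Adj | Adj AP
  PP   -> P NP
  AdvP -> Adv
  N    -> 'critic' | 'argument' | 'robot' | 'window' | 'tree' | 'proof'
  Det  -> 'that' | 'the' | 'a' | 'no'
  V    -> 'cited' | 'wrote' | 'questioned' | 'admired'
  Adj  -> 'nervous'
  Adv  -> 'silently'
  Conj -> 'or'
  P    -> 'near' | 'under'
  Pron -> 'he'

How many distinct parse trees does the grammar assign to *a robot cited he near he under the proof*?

5

Two of the 5 distinct bracketings:
[S [NP [Det a] [N robot]] [VP [V cited] [NP [NP [Pron he]] [PP [P near] [NP [NP [Pron he]] [PP [P under] [NP [Det the] [N proof]]]]]]]]
[S [NP [Det a] [N robot]] [VP [V cited] [NP [NP [NP [Pron he]] [PP [P near] [NP [Pron he]]]] [PP [P under] [NP [Det the] [N proof]]]]]]
The trees differ in how a recursive rule is bracketed over the same span.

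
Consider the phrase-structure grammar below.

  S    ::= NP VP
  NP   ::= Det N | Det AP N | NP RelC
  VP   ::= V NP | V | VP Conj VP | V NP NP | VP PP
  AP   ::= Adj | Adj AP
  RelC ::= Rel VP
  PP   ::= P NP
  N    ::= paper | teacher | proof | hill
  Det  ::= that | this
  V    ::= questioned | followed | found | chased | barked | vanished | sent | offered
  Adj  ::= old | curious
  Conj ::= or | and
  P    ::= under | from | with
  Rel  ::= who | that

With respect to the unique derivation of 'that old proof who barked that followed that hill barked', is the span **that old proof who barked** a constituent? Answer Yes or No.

Yes

[S [NP [NP [NP [Det that] [AP [Adj old]] [N proof]] [RelC [Rel who] [VP [V barked]]]] [RelC [Rel that] [VP [V followed] [NP [Det that] [N hill]]]]] [VP [V barked]]]
The words 'that old proof who barked' are exhaustively dominated by a single NP node (built by NP → NP RelC), so they form a constituent.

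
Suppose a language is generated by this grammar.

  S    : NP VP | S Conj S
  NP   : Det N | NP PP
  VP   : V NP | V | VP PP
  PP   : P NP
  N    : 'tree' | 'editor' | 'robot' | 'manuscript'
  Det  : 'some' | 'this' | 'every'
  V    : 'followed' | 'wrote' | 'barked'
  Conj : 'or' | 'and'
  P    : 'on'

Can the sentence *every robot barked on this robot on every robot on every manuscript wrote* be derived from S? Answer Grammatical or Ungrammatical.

Ungrammatical

For S → NP VP, the only prefix that parses as NP is 'every robot', but the remainder 'barked on this robot on every robot on every manuscript wrote' is not a VP under these rules. The alternative S rule S → S Conj S likewise has no satisfying split.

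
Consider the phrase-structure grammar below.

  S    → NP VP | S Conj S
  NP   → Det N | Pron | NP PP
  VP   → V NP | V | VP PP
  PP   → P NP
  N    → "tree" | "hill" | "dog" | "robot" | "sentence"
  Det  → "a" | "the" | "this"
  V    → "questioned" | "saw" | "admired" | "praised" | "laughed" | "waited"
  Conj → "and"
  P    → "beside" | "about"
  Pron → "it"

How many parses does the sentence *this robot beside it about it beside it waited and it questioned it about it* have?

10

Two of the 10 distinct bracketings:
[S [S [NP [NP [Det this] [N robot]] [PP [P beside] [NP [NP [Pron it]] [PP [P about] [NP [NP [Pron it]] [PP [P beside] [NP [Pron it]]]]]]]] [VP [V waited]]] [Conj and] [S [NP [Pron it]] [VP [V questioned] [NP [NP [Pron it]] [PP [P about] [NP [Pron it]]]]]]]
[S [S [NP [NP [Det this] [N robot]] [PP [P beside] [NP [NP [Pron it]] [PP [P about] [NP [NP [Pron it]] [PP [P beside] [NP [Pron it]]]]]]]] [VP [V waited]]] [Conj and] [S [NP [Pron it]] [VP [VP [V questioned] [NP [Pron it]]] [PP [P about] [NP [Pron it]]]]]]
The difference turns on whether VP → VP PP is used at the relevant span, versus an alternative expansion of VP.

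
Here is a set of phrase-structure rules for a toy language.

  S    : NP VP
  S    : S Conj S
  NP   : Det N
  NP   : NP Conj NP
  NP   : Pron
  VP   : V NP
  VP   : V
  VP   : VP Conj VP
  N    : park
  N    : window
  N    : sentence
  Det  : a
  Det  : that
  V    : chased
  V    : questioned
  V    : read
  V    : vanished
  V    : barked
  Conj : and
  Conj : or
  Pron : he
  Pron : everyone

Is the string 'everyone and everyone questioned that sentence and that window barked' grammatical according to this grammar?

S
  S
    NP
      NP
        Pron: everyone
      Conj: and
      NP
        Pron: everyone
    VP
      V: questioned
      NP
        Det: that
        N: sentence
  Conj: and
  S
    NP
      Det: that
      N: window
    VP
      V: barked
Every word is introduced by a lexical rule and the phrasal rules combine the resulting categories into a single S.

Grammatical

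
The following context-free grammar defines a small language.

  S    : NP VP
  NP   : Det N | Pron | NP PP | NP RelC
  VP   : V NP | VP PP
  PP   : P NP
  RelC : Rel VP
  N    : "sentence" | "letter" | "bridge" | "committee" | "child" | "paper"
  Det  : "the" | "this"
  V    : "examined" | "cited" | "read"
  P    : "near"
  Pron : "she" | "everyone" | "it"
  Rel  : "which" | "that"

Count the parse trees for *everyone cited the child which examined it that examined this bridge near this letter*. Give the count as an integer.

Two of the 10 distinct bracketings:
[S [NP [Pron everyone]] [VP [V cited] [NP [NP [NP [Det the] [N child]] [RelC [Rel which] [VP [V examined] [NP [NP [Pron it]] [RelC [Rel that] [VP [V examined] [NP [Det this] [N bridge]]]]]]]] [PP [P near] [NP [Det this] [N letter]]]]]]
[S [NP [Pron everyone]] [VP [V cited] [NP [NP [NP [NP [Det the] [N child]] [RelC [Rel which] [VP [V examined] [NP [Pron it]]]]] [RelC [Rel that] [VP [V examined] [NP [Det this] [N bridge]]]]] [PP [P near] [NP [Det this] [N letter]]]]]]
The trees differ in how a recursive rule is bracketed over the same span.

10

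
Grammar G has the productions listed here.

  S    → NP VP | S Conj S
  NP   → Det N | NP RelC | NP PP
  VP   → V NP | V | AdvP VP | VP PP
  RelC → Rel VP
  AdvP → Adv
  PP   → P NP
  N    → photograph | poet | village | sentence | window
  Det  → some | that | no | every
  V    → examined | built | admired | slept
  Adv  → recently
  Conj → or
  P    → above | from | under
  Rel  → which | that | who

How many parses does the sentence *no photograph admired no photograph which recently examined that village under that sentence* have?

5

Two of the 5 distinct bracketings:
[S [NP [Det no] [N photograph]] [VP [V admired] [NP [NP [Det no] [N photograph]] [RelC [Rel which] [VP [AdvP [Adv recently]] [VP [V examined] [NP [NP [Det that] [N village]] [PP [P under] [NP [Det that] [N sentence]]]]]]]]]]
[S [NP [Det no] [N photograph]] [VP [V admired] [NP [NP [Det no] [N photograph]] [RelC [Rel which] [VP [AdvP [Adv recently]] [VP [VP [V examined] [NP [Det that] [N village]]] [PP [P under] [NP [Det that] [N sentence]]]]]]]]]
The difference turns on whether NP → NP PP is used at the relevant span, versus an alternative expansion of NP.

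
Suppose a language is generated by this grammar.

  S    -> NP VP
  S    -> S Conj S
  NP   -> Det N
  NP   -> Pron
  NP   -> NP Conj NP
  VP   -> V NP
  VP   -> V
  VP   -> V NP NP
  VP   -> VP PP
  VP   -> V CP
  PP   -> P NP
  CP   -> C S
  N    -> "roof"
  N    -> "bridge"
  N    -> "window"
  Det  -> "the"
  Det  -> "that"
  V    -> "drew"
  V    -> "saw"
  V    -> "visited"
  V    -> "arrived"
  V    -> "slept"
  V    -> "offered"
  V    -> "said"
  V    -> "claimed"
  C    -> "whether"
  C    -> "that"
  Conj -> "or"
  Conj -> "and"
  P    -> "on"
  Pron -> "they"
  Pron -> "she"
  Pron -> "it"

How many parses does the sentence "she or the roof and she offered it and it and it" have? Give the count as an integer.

Two of the 4 distinct bracketings:
[S [NP [NP [Pron she]] [Conj or] [NP [NP [Det the] [N roof]] [Conj and] [NP [Pron she]]]] [VP [V offered] [NP [NP [Pron it]] [Conj and] [NP [NP [Pron it]] [Conj and] [NP [Pron it]]]]]]
[S [NP [NP [Pron she]] [Conj or] [NP [NP [Det the] [N roof]] [Conj and] [NP [Pron she]]]] [VP [V offered] [NP [NP [NP [Pron it]] [Conj and] [NP [Pron it]]] [Conj and] [NP [Pron it]]]]]
The trees differ in how a recursive rule is bracketed over the same span.

4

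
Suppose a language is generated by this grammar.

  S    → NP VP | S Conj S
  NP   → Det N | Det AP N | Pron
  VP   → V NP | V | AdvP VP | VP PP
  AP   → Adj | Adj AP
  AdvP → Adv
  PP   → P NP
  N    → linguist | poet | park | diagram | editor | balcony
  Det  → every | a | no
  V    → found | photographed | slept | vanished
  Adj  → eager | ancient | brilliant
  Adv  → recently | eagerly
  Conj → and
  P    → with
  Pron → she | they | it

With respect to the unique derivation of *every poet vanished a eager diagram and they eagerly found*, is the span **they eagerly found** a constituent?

Yes

[S [S [NP [Det every] [N poet]] [VP [V vanished] [NP [Det a] [AP [Adj eager]] [N diagram]]]] [Conj and] [S [NP [Pron they]] [VP [AdvP [Adv eagerly]] [VP [V found]]]]]
The words 'they eagerly found' are exhaustively dominated by a single S node (built by S → NP VP), so they form a constituent.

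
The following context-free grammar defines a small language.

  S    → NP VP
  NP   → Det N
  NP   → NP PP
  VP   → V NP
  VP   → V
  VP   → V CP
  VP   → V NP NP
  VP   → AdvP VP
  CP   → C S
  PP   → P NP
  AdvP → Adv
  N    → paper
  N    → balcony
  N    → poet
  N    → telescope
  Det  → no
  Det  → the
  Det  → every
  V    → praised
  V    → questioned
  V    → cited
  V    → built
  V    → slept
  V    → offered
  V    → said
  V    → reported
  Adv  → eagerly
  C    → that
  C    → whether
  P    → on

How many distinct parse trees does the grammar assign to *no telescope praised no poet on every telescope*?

1

[S [NP [Det no] [N telescope]] [VP [V praised] [NP [NP [Det no] [N poet]] [PP [P on] [NP [Det every] [N telescope]]]]]]
No rule offers an alternative attachment or grouping for any span, so this is the only derivation.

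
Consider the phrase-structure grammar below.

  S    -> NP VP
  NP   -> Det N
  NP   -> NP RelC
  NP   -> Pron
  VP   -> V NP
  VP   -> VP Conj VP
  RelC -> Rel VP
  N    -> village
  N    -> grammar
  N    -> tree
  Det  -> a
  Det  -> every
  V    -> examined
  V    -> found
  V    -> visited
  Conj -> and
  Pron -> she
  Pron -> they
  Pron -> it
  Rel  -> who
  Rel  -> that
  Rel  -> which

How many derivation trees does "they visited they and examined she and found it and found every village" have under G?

5

Two of the 5 distinct bracketings:
[S [NP [Pron they]] [VP [VP [V visited] [NP [Pron they]]] [Conj and] [VP [VP [V examined] [NP [Pron she]]] [Conj and] [VP [VP [V found] [NP [Pron it]]] [Conj and] [VP [V found] [NP [Det every] [N village]]]]]]]
[S [NP [Pron they]] [VP [VP [V visited] [NP [Pron they]]] [Conj and] [VP [VP [VP [V examined] [NP [Pron she]]] [Conj and] [VP [V found] [NP [Pron it]]]] [Conj and] [VP [V found] [NP [Det every] [N village]]]]]]
The trees differ in how a recursive rule is bracketed over the same span.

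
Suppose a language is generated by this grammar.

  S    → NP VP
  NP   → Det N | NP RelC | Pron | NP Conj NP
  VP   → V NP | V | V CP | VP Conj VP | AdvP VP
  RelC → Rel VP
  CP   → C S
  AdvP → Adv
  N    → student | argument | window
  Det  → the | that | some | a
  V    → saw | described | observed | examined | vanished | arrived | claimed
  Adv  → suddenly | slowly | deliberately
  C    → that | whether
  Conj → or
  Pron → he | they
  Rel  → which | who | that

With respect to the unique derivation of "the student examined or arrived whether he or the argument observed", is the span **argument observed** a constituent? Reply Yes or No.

No

[S [NP [Det the] [N student]] [VP [VP [V examined]] [Conj or] [VP [V arrived] [CP [C whether] [S [NP [NP [Pron he]] [Conj or] [NP [Det the] [N argument]]] [VP [V observed]]]]]]]
The smallest constituent containing 'argument observed' is the S spanning 'he or the argument observed'; no single node in the tree dominates exactly the given words.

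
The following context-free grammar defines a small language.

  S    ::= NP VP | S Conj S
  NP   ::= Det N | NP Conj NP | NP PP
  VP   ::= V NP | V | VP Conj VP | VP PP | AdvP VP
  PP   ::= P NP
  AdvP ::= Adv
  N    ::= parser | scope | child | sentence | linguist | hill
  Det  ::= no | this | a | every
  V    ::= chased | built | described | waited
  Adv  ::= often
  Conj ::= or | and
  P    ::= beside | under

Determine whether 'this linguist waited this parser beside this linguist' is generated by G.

[S [NP [Det this] [N linguist]] [VP [V waited] [NP [NP [Det this] [N parser]] [PP [P beside] [NP [Det this] [N linguist]]]]]]
The bracketing above is licensed at every node by one of the given productions, with S at the root.

Grammatical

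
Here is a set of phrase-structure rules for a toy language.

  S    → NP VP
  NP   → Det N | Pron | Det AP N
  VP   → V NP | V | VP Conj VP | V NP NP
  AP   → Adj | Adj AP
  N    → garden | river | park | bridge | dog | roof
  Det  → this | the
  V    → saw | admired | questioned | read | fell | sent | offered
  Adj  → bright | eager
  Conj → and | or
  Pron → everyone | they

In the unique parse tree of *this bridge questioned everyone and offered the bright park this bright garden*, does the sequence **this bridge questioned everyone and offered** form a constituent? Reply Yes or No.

[S [NP [Det this] [N bridge]] [VP [VP [V questioned] [NP [Pron everyone]]] [Conj and] [VP [V offered] [NP [Det the] [AP [Adj bright]] [N park]] [NP [Det this] [AP [Adj bright]] [N garden]]]]]
The smallest constituent containing 'this bridge questioned everyone and offered' is the S spanning 'this bridge questioned everyone and offered the bright park this bright garden'; no single node in the tree dominates exactly the given words.

No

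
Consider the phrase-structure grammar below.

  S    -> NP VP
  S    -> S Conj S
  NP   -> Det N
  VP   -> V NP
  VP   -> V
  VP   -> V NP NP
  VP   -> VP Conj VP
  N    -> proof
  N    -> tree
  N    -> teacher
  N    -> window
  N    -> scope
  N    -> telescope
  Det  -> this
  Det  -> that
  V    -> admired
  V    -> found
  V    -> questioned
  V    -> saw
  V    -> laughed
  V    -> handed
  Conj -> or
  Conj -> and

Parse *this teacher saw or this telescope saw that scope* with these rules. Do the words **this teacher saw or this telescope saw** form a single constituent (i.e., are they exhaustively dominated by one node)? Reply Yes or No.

No

[S [S [NP [Det this] [N teacher]] [VP [V saw]]] [Conj or] [S [NP [Det this] [N telescope]] [VP [V saw] [NP [Det that] [N scope]]]]]
The smallest constituent containing 'this teacher saw or this telescope saw' is the S spanning 'this teacher saw or this telescope saw that scope'; no single node in the tree dominates exactly the given words.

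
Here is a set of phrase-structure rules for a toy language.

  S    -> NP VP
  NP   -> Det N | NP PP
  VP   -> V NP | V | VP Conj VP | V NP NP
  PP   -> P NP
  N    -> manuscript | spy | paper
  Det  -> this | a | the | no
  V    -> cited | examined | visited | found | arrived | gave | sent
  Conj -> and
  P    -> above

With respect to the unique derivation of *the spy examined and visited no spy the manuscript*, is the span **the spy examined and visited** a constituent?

No

[S [NP [Det the] [N spy]] [VP [VP [V examined]] [Conj and] [VP [V visited] [NP [Det no] [N spy]] [NP [Det the] [N manuscript]]]]]
The smallest constituent containing 'the spy examined and visited' is the S spanning 'the spy examined and visited no spy the manuscript'; no single node in the tree dominates exactly the given words.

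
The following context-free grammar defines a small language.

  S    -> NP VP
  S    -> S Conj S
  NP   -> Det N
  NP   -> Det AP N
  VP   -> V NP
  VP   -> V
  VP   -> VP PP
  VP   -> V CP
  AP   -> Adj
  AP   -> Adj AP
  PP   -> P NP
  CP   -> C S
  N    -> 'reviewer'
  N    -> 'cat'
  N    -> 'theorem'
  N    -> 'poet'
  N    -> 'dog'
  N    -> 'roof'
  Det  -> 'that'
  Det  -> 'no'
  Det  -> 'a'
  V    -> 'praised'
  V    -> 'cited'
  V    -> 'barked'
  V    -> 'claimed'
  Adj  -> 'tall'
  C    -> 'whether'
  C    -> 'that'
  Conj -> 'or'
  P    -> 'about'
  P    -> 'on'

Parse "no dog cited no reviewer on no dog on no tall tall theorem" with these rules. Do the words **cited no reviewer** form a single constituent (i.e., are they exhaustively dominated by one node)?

[S [NP [Det no] [N dog]] [VP [VP [VP [V cited] [NP [Det no] [N reviewer]]] [PP [P on] [NP [Det no] [N dog]]]] [PP [P on] [NP [Det no] [AP [Adj tall] [AP [Adj tall]]] [N theorem]]]]]
The words 'cited no reviewer' are exhaustively dominated by a single VP node (built by VP → V NP), so they form a constituent.

Yes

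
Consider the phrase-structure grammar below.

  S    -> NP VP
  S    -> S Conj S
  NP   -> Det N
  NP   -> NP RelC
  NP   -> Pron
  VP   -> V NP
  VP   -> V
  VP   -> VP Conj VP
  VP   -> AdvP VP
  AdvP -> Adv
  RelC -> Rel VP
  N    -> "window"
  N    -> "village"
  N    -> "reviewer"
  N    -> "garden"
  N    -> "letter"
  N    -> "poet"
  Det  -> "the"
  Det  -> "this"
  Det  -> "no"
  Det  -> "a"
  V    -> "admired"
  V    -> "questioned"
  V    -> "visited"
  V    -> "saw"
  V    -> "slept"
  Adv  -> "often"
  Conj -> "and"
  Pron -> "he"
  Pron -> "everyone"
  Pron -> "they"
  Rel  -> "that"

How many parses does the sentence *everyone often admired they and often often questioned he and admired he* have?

9

Two of the 9 distinct bracketings:
[S [NP [Pron everyone]] [VP [VP [AdvP [Adv often]] [VP [V admired] [NP [Pron they]]]] [Conj and] [VP [VP [AdvP [Adv often]] [VP [AdvP [Adv often]] [VP [V questioned] [NP [Pron he]]]]] [Conj and] [VP [V admired] [NP [Pron he]]]]]]
[S [NP [Pron everyone]] [VP [VP [AdvP [Adv often]] [VP [V admired] [NP [Pron they]]]] [Conj and] [VP [AdvP [Adv often]] [VP [VP [AdvP [Adv often]] [VP [V questioned] [NP [Pron he]]]] [Conj and] [VP [V admired] [NP [Pron he]]]]]]]
The trees differ in how a recursive rule is bracketed over the same span.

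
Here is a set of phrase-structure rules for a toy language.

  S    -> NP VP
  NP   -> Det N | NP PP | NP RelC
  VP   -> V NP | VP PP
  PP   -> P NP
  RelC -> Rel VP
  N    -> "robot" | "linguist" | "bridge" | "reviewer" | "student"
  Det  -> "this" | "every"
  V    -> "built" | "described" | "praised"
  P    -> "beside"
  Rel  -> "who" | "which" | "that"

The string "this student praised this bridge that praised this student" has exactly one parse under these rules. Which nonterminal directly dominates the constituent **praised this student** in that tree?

RelC

S
  NP
    Det: this
    N: student
  VP
    V: praised
    NP
      NP
        Det: this
        N: bridge
      RelC
        Rel: that
        VP
          V: praised
          NP
            Det: this
            N: student
The span 'praised this student' is the VP node built by VP → V NP.
Its mother is the RelC built by RelC → Rel VP.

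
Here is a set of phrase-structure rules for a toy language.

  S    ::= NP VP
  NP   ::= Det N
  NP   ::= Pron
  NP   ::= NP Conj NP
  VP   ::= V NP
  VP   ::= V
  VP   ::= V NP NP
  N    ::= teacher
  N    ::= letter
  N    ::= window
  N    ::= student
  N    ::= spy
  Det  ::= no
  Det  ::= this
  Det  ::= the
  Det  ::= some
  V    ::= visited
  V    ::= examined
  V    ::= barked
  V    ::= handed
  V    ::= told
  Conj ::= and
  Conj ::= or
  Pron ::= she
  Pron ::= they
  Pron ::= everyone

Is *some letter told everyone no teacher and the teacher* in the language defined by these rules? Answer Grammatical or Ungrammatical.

[S [NP [Det some] [N letter]] [VP [V told] [NP [Pron everyone]] [NP [NP [Det no] [N teacher]] [Conj and] [NP [Det the] [N teacher]]]]]
The bracketing above is licensed at every node by one of the given productions, with S at the root.

Grammatical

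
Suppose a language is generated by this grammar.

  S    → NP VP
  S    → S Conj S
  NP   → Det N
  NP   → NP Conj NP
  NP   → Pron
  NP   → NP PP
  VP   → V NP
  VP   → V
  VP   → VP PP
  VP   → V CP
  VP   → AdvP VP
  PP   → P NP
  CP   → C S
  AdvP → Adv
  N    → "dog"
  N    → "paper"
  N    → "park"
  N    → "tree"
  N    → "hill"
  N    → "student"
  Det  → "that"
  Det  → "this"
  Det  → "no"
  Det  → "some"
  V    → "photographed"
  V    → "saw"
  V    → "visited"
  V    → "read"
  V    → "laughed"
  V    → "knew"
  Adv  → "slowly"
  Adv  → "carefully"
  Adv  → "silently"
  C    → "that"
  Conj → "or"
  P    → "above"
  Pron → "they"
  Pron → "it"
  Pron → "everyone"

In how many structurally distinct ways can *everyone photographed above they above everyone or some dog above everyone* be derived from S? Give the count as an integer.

10

Two of the 10 distinct bracketings:
[S [NP [Pron everyone]] [VP [VP [V photographed]] [PP [P above] [NP [NP [NP [Pron they]] [PP [P above] [NP [Pron everyone]]]] [Conj or] [NP [NP [Det some] [N dog]] [PP [P above] [NP [Pron everyone]]]]]]]]
[S [NP [Pron everyone]] [VP [VP [V photographed]] [PP [P above] [NP [NP [Pron they]] [PP [P above] [NP [NP [Pron everyone]] [Conj or] [NP [NP [Det some] [N dog]] [PP [P above] [NP [Pron everyone]]]]]]]]]]
The trees differ in how a recursive rule is bracketed over the same span.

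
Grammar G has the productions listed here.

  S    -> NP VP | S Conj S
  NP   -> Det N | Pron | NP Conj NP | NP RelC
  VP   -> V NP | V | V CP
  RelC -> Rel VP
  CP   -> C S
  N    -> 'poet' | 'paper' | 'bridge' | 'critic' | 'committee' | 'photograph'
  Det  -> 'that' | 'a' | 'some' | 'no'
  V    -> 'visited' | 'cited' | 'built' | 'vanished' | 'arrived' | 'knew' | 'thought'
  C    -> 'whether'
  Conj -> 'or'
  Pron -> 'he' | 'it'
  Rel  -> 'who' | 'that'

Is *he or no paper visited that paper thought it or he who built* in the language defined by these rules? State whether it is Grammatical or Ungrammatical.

For S → NP VP, every NP-prefix leaves a non-VP remainder: after 'he' the remainder is not a VP; after 'he or no paper' the remainder is not a VP. The alternative S rule S → S Conj S likewise has no satisfying split.

Ungrammatical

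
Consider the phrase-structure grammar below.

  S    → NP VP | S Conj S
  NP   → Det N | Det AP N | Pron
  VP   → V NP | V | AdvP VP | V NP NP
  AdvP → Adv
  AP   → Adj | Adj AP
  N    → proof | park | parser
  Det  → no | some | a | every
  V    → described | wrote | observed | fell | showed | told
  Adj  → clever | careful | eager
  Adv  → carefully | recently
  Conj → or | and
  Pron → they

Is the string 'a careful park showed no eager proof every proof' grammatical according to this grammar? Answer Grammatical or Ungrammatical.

[S [NP [Det a] [AP [Adj careful]] [N park]] [VP [V showed] [NP [Det no] [AP [Adj eager]] [N proof]] [NP [Det every] [N proof]]]]
Every word is introduced by a lexical rule and the phrasal rules combine the resulting categories into a single S.

Grammatical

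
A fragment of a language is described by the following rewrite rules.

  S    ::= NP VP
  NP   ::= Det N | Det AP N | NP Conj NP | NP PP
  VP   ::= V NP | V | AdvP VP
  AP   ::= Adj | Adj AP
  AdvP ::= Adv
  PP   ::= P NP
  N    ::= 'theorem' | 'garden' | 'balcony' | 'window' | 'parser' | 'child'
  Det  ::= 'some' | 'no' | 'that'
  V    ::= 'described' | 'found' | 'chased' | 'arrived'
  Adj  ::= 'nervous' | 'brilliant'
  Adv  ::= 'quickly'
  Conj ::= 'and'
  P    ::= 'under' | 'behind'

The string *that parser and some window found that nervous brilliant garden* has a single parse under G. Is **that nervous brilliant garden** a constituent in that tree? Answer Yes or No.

[S [NP [NP [Det that] [N parser]] [Conj and] [NP [Det some] [N window]]] [VP [V found] [NP [Det that] [AP [Adj nervous] [AP [Adj brilliant]]] [N garden]]]]
The words 'that nervous brilliant garden' are exhaustively dominated by a single NP node (built by NP → Det AP N), so they form a constituent.

Yes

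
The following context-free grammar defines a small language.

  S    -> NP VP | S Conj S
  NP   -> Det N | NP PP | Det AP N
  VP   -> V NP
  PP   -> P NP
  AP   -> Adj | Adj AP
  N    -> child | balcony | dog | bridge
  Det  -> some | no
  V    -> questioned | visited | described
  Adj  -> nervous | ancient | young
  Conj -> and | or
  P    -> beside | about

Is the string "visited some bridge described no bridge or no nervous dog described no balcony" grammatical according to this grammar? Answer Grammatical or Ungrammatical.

For S → NP VP, no prefix of the string parses as an NP. The alternative S rule S → S Conj S likewise has no satisfying split.

Ungrammatical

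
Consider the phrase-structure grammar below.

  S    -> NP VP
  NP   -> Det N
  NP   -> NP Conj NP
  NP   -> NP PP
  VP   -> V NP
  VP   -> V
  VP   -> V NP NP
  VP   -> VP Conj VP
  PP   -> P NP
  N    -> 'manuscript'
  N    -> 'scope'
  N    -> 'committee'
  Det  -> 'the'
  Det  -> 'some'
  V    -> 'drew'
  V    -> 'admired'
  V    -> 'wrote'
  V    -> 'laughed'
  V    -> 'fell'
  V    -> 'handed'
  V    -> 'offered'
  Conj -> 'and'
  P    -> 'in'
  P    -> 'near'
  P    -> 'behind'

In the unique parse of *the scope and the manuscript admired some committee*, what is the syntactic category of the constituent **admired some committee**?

VP

[S [NP [NP [Det the] [N scope]] [Conj and] [NP [Det the] [N manuscript]]] [VP [V admired] [NP [Det some] [N committee]]]]
The span 'admired some committee' is the VP node built by VP → V NP.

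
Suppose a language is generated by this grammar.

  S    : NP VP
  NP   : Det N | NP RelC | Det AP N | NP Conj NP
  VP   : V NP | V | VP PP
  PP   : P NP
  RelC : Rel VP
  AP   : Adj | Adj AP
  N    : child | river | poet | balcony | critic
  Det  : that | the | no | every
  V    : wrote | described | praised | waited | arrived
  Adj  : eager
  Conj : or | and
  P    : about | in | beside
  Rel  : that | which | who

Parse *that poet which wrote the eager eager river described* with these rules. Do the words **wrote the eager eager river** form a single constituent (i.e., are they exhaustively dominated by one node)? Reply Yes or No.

[S [NP [NP [Det that] [N poet]] [RelC [Rel which] [VP [V wrote] [NP [Det the] [AP [Adj eager] [AP [Adj eager]]] [N river]]]]] [VP [V described]]]
The words 'wrote the eager eager river' are exhaustively dominated by a single VP node (built by VP → V NP), so they form a constituent.

Yes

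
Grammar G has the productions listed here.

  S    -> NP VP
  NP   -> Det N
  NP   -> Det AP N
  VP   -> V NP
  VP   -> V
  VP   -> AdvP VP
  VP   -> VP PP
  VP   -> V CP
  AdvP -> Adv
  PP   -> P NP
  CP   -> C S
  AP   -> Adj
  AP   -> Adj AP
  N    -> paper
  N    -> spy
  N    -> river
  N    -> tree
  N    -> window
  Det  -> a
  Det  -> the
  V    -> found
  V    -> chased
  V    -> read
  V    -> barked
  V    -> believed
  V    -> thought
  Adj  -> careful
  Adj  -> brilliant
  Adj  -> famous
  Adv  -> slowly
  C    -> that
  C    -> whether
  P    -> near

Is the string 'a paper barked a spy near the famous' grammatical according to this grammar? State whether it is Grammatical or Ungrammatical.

For S → NP VP, the only prefix that parses as NP is 'a paper', but the remainder 'barked a spy near the famous' is not a VP under these rules.

Ungrammatical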